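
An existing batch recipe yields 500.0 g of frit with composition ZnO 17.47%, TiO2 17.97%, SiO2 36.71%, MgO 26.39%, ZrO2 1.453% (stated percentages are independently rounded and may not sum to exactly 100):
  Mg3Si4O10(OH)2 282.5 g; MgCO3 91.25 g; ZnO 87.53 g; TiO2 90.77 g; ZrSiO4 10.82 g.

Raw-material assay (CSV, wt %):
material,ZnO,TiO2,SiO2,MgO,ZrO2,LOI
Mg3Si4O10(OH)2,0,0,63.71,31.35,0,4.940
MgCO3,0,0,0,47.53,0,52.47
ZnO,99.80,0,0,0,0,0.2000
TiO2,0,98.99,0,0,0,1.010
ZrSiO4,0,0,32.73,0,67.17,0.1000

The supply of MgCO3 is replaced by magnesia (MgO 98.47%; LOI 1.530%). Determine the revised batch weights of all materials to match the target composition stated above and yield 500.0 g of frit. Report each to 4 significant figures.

Revised batch per 500.0 g frit:
  Mg3Si4O10(OH)2: 282.5 g
  magnesia: 44.05 g
  ZnO: 87.53 g
  TiO2: 90.77 g
  ZrSiO4: 10.82 g
Total batch = 515.7 g; LOI loss = 15.73 g

Values along the way are displayed (rounded to four significant digits) alongside each step — each numeric step carries full float precision in every operation — a single rounding completes each reported number — the derived quantities are recomputed from the batch weights per 500.0 g of glass in exact precision (net glass mass, ignition loss, yield, the totals, five oxide percentages), as given in the question or the answer.
Target masses of each oxide per 500.0 g frit:
  ZnO: 17.47% × 500.0 = 87.35 g
  TiO2: 17.97% × 500.0 = 89.85 g
  SiO2: 36.71% × 500.0 = 183.6 g
  MgO: 26.39% × 500.0 = 132.0 g
  ZrO2: 1.453% × 500.0 = 7.265 g
Verifying the oxide balance given the weights on record, relative to the basis at hand (target by target, the sums agree once rounding is allowed for):
  ZnO: 87.53·0.9980 = 87.35 g (target 87.35 g)
  TiO2: 90.77·0.9899 = 89.85 g (target 89.85 g)
  SiO2: 282.5·0.6371 + 10.82·0.3273 = 183.5 g (target 183.6 g)
  MgO: 282.5·0.3135 + 44.05·0.9847 = 131.9 g (target 132.0 g)
  ZrO2: 10.82·0.6717 = 7.268 g (target 7.265 g)
The glass-mass cross-check: the batch minus its LOI: 499.9 g (per-oxide target masses sum to 500.0 g; basis as stated: 500.0 g — differing by rounding only).
Summing the batch: Σ batch = 515.7 g; ignition loss, Σ(batch × LOI) = 15.73 g; glass ÷ batch gives a yield of 96.95%.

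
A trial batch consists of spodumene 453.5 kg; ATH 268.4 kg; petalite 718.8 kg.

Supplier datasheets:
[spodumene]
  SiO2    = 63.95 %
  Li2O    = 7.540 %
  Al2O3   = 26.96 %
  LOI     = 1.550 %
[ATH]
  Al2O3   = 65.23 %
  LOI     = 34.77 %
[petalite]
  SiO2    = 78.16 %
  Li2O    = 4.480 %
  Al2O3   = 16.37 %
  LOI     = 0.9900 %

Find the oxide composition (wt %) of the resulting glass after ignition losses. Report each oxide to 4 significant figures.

The whole derivation maintains full precision through the solve. The intermediate values are shown rounded to four significant figures across the worked steps; exactly one rounding goes into every reported figure. Derived quantities, which include three oxide percentages, totals, the yield, glass mass, LOI, are carried in exact precision, as written in the problem or answer text, starting from the weights for 1333 kg of glass.
Per-oxide mass from batch:
  SiO2: 453.5·0.6395 + 718.8·0.7816 = 851.8 kg
  Li2O: 453.5·0.07540 + 718.8·0.04480 = 66.40 kg
  Al2O3: 453.5·0.2696 + 268.4·0.6523 + 718.8·0.1637 = 415.0 kg
LOI: 453.5·0.01550 + 268.4·0.3477 + 718.8·0.009900 = 107.5 kg
batch − LOI leaves glass = 1441 − 107.5 = 1333 kg (matching Σ of the oxides)
percent by weight: oxide/glass ×100

Glass mass = 1333 kg (batch 1441 − LOI 107.5).
Composition: SiO2 63.89%, Li2O 4.980%, Al2O3 31.13%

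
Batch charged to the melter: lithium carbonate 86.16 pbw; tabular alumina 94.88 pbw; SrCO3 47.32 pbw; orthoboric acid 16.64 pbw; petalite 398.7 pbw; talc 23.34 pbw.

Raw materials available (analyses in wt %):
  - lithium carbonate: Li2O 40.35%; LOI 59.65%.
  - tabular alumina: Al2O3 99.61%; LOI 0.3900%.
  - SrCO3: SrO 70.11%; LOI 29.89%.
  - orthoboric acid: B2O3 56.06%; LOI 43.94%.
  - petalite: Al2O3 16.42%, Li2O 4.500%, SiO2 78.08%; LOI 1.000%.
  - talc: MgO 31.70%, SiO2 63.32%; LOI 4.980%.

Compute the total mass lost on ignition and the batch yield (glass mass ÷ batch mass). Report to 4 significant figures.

LOI loss = 78.37 pbw; glass = 588.7 pbw; yield = 88.25%

Intermediates appear (rounded to 4 significant figures) when written out — each numeric step carries full precision end to end — a single rounding completes every reported value — derived quantities, including the totals, yield, six oxide percentages, glass mass, LOI, are recomputed using the weight values for 588.7 pbw of glass in full float precision, as written in the problem or answer text.
Loss on ignition, line by line:
  lithium carbonate: 86.16 × 0.5965 = 51.39 pbw
  tabular alumina: 94.88 × 0.003900 = 0.3700 pbw
  SrCO3: 47.32 × 0.2989 = 14.14 pbw
  orthoboric acid: 16.64 × 0.4394 = 7.312 pbw
  petalite: 398.7 × 0.01000 = 3.987 pbw
  talc: 23.34 × 0.04980 = 1.162 pbw
Total LOI = 78.37 pbw
Glass = batch − LOI = 667.0 − 78.37 = 588.7 pbw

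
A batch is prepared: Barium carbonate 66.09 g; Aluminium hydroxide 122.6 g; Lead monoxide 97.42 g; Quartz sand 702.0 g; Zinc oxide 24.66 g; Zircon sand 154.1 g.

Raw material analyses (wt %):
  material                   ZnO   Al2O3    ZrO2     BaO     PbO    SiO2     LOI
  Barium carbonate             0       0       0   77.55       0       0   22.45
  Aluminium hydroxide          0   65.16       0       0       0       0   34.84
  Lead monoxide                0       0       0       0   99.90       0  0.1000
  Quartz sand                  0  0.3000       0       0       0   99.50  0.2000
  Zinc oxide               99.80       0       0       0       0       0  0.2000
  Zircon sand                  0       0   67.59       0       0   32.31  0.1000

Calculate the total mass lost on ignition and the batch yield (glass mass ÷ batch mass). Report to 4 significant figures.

LOI loss = 59.26 g; glass = 1108 g; yield = 94.92%

The whole derivation carries exact precision at all times — mid-chain values appear, rounded to four significant figures, between the steps; every reported number is rounded exactly once — derived quantities are computed from the weighed amounts for 1108 g of glass at full float precision (yield, LOI, six oxide percentages, the totals, net glass mass) as written in problem or answer.
Material-by-material LOI:
  Barium carbonate: 66.09 × 0.2245 = 14.84 g
  Aluminium hydroxide: 122.6 × 0.3484 = 42.71 g
  Lead monoxide: 97.42 × 0.001000 = 0.09742 g
  Quartz sand: 702.0 × 0.002000 = 1.404 g
  Zinc oxide: 24.66 × 0.002000 = 0.04932 g
  Zircon sand: 154.1 × 0.001000 = 0.1541 g
Total LOI = 59.26 g
Glass = batch − LOI = 1167 − 59.26 = 1108 g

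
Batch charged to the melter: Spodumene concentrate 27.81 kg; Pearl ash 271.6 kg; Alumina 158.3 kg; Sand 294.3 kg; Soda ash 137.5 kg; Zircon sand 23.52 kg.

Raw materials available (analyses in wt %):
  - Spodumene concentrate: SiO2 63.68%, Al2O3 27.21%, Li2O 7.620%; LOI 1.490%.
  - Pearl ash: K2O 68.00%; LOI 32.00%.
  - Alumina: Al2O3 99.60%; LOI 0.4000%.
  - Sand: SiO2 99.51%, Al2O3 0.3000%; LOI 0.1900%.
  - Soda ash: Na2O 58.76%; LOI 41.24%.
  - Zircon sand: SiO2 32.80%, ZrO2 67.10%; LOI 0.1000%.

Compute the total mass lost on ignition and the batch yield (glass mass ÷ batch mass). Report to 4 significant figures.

Mid-chain values appear rounded off to 4 significant digits between the steps — the whole derivation carries full precision in all steps. Every reported value takes exactly one rounding; derived quantities are rebuilt at exact precision (ignition loss, totals, six oxide percentages, glass mass, the yield) from the batch weights for 767.8 kg of glass exactly as shown in either problem or answer.
Per-material ignition loss:
  Spodumene concentrate: 27.81 × 0.01490 = 0.4144 kg
  Pearl ash: 271.6 × 0.3200 = 86.91 kg
  Alumina: 158.3 × 0.004000 = 0.6332 kg
  Sand: 294.3 × 0.001900 = 0.5592 kg
  Soda ash: 137.5 × 0.4124 = 56.70 kg
  Zircon sand: 23.52 × 0.001000 = 0.02352 kg
Total LOI = 145.2 kg
Glass = batch − LOI = 913.0 − 145.2 = 767.8 kg

LOI loss = 145.2 kg; glass = 767.8 kg; yield = 84.09%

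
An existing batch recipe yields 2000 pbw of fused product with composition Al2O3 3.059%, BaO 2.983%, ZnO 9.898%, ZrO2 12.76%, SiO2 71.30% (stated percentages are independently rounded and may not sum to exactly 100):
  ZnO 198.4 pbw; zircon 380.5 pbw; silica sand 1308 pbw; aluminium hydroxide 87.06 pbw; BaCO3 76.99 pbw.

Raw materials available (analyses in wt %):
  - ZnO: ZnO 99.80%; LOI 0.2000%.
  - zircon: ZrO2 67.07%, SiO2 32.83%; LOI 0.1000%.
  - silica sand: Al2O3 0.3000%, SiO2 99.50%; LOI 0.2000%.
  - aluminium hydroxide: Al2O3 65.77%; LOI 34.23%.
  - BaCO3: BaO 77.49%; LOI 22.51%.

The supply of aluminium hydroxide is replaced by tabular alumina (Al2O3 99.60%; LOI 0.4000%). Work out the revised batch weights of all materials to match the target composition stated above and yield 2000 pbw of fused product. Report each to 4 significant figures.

Each numeric step runs at exact precision throughout; the intermediate values appear rounded to 4 significant figures between the steps. Exactly one rounding lands on each reported figure; all derived quantities, including net glass mass, LOI, the yield, the totals, five oxide percentages, are recomputed from the batch weights per 2000 pbw of glass in exact precision as written in problem or answer.
Target masses of each oxide per 2000 pbw fused product:
  Al2O3: 3.059% × 2000 = 61.18 pbw
  BaO: 2.983% × 2000 = 59.66 pbw
  ZnO: 9.898% × 2000 = 198.0 pbw
  ZrO2: 12.76% × 2000 = 255.2 pbw
  SiO2: 71.30% × 2000 = 1426 pbw
A balance pass over the oxides, using the reported weights, at the basis given (sum by sum, the targets are met up to rounding of the answer):
  Al2O3: 1308·0.003000 + 57.49·0.9960 = 61.18 pbw (target 61.18 pbw)
  BaO: 76.99·0.7749 = 59.66 pbw (target 59.66 pbw)
  ZnO: 198.4·0.9980 = 198.0 pbw (target 198.0 pbw)
  ZrO2: 380.5·0.6707 = 255.2 pbw (target 255.2 pbw)
  SiO2: 380.5·0.3283 + 1308·0.9950 = 1426 pbw (target 1426 pbw)
Glass-mass bookkeeping: batch Σ − ignition loss = 2000 pbw (targets for the oxides total 2000 pbw; the stated basis being 2000 pbw — any gap is answer rounding).
Whole-batch sum: Σ batch = 2021 pbw; the LOI term Σ batch·LOI equals 20.95 pbw; glass ÷ batch gives a yield of 98.96%.

Revised batch per 2000 pbw fused product:
  ZnO: 198.4 pbw
  zircon: 380.5 pbw
  silica sand: 1308 pbw
  tabular alumina: 57.49 pbw
  BaCO3: 76.99 pbw
Total batch = 2021 pbw; LOI loss = 20.95 pbw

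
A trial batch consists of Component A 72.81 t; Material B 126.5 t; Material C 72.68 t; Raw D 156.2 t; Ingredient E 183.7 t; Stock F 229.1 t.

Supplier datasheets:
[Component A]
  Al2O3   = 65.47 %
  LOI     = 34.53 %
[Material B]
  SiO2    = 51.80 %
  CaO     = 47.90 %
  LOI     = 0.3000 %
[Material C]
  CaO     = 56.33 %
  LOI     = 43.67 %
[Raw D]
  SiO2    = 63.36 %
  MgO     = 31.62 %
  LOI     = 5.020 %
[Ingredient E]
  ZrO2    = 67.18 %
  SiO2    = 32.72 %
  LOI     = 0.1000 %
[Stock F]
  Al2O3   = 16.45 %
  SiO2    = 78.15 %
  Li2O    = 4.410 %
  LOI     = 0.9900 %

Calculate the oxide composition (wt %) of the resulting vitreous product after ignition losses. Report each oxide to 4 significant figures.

Glass mass = 773.4 t (batch 841.0 − LOI 67.55).
Composition: Al2O3 11.04%, ZrO2 15.96%, SiO2 52.19%, MgO 6.386%, Li2O 1.306%, CaO 13.13%

Each numeric step keeps full precision through the solve — the intermediate values are printed with 4-significant-figure rounding when written out — a single rounding produces every reported value. All derived quantities are computed at full float precision (glass mass, ignition loss, the totals, the yield, the six compositions) from the batch weights for 773.4 t of glass exactly as shown in question or answer.
Oxide masses out of the charge:
  Al2O3: 72.81·0.6547 + 229.1·0.1645 = 85.36 t
  ZrO2: 183.7·0.6718 = 123.4 t
  SiO2: 126.5·0.5180 + 156.2·0.6336 + 183.7·0.3272 + 229.1·0.7815 = 403.6 t
  MgO: 156.2·0.3162 = 49.39 t
  Li2O: 229.1·0.04410 = 10.10 t
  CaO: 126.5·0.4790 + 72.68·0.5633 = 101.5 t
LOI: 72.81·0.3453 + 126.5·0.003000 + 72.68·0.4367 + 156.2·0.05020 + 183.7·0.001000 + 229.1·0.009900 = 67.55 t
The glass mass, total less LOI, = 841.0 − 67.55 = 773.4 t (consistent with Σ oxide mass)
each wt % is 100 × oxide ÷ glass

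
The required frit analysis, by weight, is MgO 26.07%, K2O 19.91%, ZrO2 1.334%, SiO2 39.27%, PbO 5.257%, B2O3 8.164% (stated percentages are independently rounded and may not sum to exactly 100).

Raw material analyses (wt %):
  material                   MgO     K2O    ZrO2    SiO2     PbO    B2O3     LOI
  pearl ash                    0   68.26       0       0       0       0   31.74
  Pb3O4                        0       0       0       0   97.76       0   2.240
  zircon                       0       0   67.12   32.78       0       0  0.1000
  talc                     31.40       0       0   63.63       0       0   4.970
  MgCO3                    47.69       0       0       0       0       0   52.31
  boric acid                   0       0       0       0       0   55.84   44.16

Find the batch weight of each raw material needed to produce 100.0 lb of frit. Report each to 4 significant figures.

Batch per 100.0 lb frit:
  pearl ash: 29.17 lb
  Pb3O4: 5.377 lb
  zircon: 1.987 lb
  talc: 60.69 lb
  MgCO3: 14.70 lb
  boric acid: 14.62 lb
Total batch = 126.5 lb; LOI loss = 26.54 lb; yield = 79.02%

The intermediate values appear, rounded to four significant digits, alongside each step. Each numeric step maintains exact precision in every operation. Exactly one rounding lands on every reported figure. Derived quantities, including totals, the six compositions, net glass mass, the yield, LOI, are re-derived using the weight values at 100.0 lb of glass in full precision, as quoted within the problem or answer text.
Oxide mass targets, per 100.0 lb frit:
  MgO: 26.07% × 100.0 = 26.07 lb
  K2O: 19.91% × 100.0 = 19.91 lb
  ZrO2: 1.334% × 100.0 = 1.334 lb
  SiO2: 39.27% × 100.0 = 39.27 lb
  PbO: 5.257% × 100.0 = 5.257 lb
  B2O3: 8.164% × 100.0 = 8.164 lb
Verifying the oxide balance applying the batch weights above, versus the basis set out (sum by sum, the targets are met up to rounding of the answer):
  MgO: 60.69·0.3140 + 14.70·0.4769 = 26.07 lb (target 26.07 lb)
  K2O: 29.17·0.6826 = 19.91 lb (target 19.91 lb)
  ZrO2: 1.987·0.6712 = 1.334 lb (target 1.334 lb)
  SiO2: 1.987·0.3278 + 60.69·0.6363 = 39.27 lb (target 39.27 lb)
  PbO: 5.377·0.9776 = 5.257 lb (target 5.257 lb)
  B2O3: 14.62·0.5584 = 8.164 lb (target 8.164 lb)
Auditing the glass mass value: net batch after ignition = 100.0 lb (oxide target masses add up to 100.0 lb; versus the stated basis of 100.0 lb — any gap is answer rounding).
Total batch = Σ batch = 126.5 lb; the LOI term Σ batch·LOI equals 26.54 lb; yield: glass divided by total = 79.02%.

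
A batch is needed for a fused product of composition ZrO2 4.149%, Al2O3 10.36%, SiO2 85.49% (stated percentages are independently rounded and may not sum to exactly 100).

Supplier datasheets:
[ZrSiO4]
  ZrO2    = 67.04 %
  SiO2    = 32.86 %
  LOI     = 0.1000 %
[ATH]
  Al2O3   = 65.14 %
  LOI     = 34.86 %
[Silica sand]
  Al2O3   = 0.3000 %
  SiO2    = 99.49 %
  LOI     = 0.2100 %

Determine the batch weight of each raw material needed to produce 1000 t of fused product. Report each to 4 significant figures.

In-progress results appear, with 4-significant-figure rounding, across the worked steps — exact precision is held through every step; a single rounding completes each reported number — all derived quantities are recomputed from the batch weights per 1000 t of glass at exact precision (the three compositions, yield, glass mass, ignition loss, totals), as given in question or answer.
The oxide mass targets at 1000 t fused product:
  ZrO2: 4.149% × 1000 = 41.49 t
  Al2O3: 10.36% × 1000 = 103.6 t
  SiO2: 85.49% × 1000 = 854.9 t
Verifying the oxide balance per the reported batch figures, for the quoted basis mass (summed amounts equal target values within answer rounding):
  ZrO2: 61.89·0.6704 = 41.49 t (target 41.49 t)
  Al2O3: 155.2·0.6514 + 838.8·0.003000 = 103.6 t (target 103.6 t)
  SiO2: 61.89·0.3286 + 838.8·0.9949 = 854.9 t (target 854.9 t)
Glass-mass bookkeeping: batch total minus LOI = 1000 t (targets for the oxides total 1000 t; against the stated basis, 1000 t — a pure rounding effect).
Batch total: Σ batch = 1056 t; LOI loss = Σ batch·LOI = 55.93 t; glass ÷ batch gives a yield of 94.70%.

Batch per 1000 t fused product:
  ZrSiO4: 61.89 t
  ATH: 155.2 t
  Silica sand: 838.8 t
Total batch = 1056 t; LOI loss = 55.93 t; yield = 94.70%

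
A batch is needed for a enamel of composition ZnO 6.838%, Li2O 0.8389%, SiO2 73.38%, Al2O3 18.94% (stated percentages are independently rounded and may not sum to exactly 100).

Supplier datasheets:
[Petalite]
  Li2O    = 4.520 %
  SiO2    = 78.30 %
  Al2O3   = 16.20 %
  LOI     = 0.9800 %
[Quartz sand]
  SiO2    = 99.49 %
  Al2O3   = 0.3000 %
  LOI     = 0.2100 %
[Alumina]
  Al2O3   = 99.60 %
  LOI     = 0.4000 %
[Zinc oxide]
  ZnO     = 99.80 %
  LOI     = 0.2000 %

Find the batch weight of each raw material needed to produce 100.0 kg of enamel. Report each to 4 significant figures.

Batch per 100.0 kg enamel:
  Petalite: 18.56 kg
  Quartz sand: 59.15 kg
  Alumina: 15.82 kg
  Zinc oxide: 6.852 kg
Total batch = 100.4 kg; LOI loss = 0.3831 kg; yield = 99.62%

Each numeric step runs at exact precision in every operation. Intermediates are shown rounded to 4 significant digits within the worked lines — a single rounding finalizes every reported result. The derived quantities, including LOI, glass mass, four oxide percentages, the yield, the totals, are computed starting from the weights per 100.0 kg of glass at full float precision as written in the question or the answer.
Target masses of each oxide per 100.0 kg enamel:
  ZnO: 6.838% × 100.0 = 6.838 kg
  Li2O: 0.8389% × 100.0 = 0.8389 kg
  SiO2: 73.38% × 100.0 = 73.38 kg
  Al2O3: 18.94% × 100.0 = 18.94 kg
A balance pass over the oxides, using the reported weights, on the stated basis (each sum matches its target mass once rounding is allowed for):
  ZnO: 6.852·0.9980 = 6.838 kg (target 6.838 kg)
  Li2O: 18.56·0.04520 = 0.8389 kg (target 0.8389 kg)
  SiO2: 18.56·0.7830 + 59.15·0.9949 = 73.38 kg (target 73.38 kg)
  Al2O3: 18.56·0.1620 + 59.15·0.003000 + 15.82·0.9960 = 18.94 kg (target 18.94 kg)
Consistency of the glass mass: whole batch net of LOI = 100.0 kg (oxide target masses add up to 100.0 kg; versus the stated basis of 100.0 kg — differing by rounding only).
Adding the batch up: Σ batch = 100.4 kg; the LOI term Σ batch·LOI equals 0.3831 kg; yield = glass ÷ total batch = 99.62%.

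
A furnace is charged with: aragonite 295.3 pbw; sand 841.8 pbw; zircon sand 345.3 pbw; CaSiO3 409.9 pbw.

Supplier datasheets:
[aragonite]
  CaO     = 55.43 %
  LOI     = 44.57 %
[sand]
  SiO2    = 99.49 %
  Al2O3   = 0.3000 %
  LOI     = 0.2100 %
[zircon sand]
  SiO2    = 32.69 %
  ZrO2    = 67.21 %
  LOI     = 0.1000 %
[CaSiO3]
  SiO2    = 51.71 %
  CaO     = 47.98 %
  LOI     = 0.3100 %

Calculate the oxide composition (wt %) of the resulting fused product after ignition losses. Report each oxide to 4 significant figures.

Glass mass = 1757 pbw (batch 1892 − LOI 135.0).
Composition: SiO2 66.14%, ZrO2 13.21%, CaO 20.51%, Al2O3 0.1437%

The working math holds exact precision from first step to last — working values are shown, with 4-significant-figure rounding, in the working — every reported number is rounded only once. Derived quantities, including yield, ignition loss, net glass mass, the totals, the four compositions, are computed from the batch weights on 1757 pbw of glass in full precision exactly as printed in the problem or the answer.
Oxide-by-oxide delivered mass:
  SiO2: 841.8·0.9949 + 345.3·0.3269 + 409.9·0.5171 = 1162 pbw
  ZrO2: 345.3·0.6721 = 232.1 pbw
  CaO: 295.3·0.5543 + 409.9·0.4798 = 360.4 pbw
  Al2O3: 841.8·0.003000 = 2.525 pbw
LOI: 295.3·0.4457 + 841.8·0.002100 + 345.3·0.001000 + 409.9·0.003100 = 135.0 pbw
The glass mass, total less LOI, = 1892 − 135.0 = 1757 pbw (= Σ oxide masses)
percent by weight: oxide/glass ×100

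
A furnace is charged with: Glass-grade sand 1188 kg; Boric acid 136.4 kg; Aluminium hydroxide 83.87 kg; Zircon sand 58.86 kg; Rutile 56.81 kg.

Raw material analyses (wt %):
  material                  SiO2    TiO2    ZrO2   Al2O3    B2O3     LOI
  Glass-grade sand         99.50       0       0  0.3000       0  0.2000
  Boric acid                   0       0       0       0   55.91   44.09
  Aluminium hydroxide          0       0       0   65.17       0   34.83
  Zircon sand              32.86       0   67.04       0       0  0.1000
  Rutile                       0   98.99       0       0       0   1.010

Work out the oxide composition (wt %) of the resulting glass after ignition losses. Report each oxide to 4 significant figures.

Glass mass = 1432 kg (batch 1524 − LOI 92.36).
Composition: SiO2 83.92%, TiO2 3.928%, ZrO2 2.756%, Al2O3 4.067%, B2O3 5.327%

Each numeric step holds exact precision throughout. Values along the way are printed rounded to four significant figures in the working — a single rounding produces each reported number — all derived quantities are carried from the weighed amounts for 1432 kg of glass in full precision (yield, totals, five oxide percentages, net glass mass, ignition loss), exactly as printed in the problem or answer text.
Oxide-by-oxide delivered mass:
  SiO2: 1188·0.9950 + 58.86·0.3286 = 1201 kg
  TiO2: 56.81·0.9899 = 56.24 kg
  ZrO2: 58.86·0.6704 = 39.46 kg
  Al2O3: 1188·0.003000 + 83.87·0.6517 = 58.22 kg
  B2O3: 136.4·0.5591 = 76.26 kg
LOI: 1188·0.002000 + 136.4·0.4409 + 83.87·0.3483 + 58.86·0.001000 + 56.81·0.01010 = 92.36 kg
batch − LOI leaves glass = 1524 − 92.36 = 1432 kg (equal to the oxide-mass sum)
percent share: oxide ÷ glass, ×100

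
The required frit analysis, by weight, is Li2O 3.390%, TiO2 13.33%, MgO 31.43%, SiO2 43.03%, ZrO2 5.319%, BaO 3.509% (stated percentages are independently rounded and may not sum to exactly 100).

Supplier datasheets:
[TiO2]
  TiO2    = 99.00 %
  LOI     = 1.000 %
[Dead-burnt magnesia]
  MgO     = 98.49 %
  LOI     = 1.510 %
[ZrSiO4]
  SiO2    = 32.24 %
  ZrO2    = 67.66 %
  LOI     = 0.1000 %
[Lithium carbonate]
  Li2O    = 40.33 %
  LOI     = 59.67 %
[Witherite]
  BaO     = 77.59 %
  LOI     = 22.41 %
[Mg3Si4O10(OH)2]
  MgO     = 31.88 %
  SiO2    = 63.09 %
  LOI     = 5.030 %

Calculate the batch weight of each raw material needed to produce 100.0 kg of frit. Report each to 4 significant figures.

Batch per 100.0 kg frit:
  TiO2: 13.46 kg
  Dead-burnt magnesia: 11.14 kg
  ZrSiO4: 7.861 kg
  Lithium carbonate: 8.406 kg
  Witherite: 4.522 kg
  Mg3Si4O10(OH)2: 64.19 kg
Total batch = 109.6 kg; LOI loss = 9.569 kg; yield = 91.27%

In-progress results appear, rounded to 4 significant figures, on the page. The working math keeps exact precision from first step to last. Every reported figure undergoes a single rounding; the derived quantities are rebuilt starting from the weights at 100.0 kg of glass at exact precision (six oxide percentages, the yield, LOI, the totals, net glass mass), exactly as shown in problem or answer.
Per-oxide target masses for 100.0 kg frit:
  Li2O: 3.390% × 100.0 = 3.390 kg
  TiO2: 13.33% × 100.0 = 13.33 kg
  MgO: 31.43% × 100.0 = 31.43 kg
  SiO2: 43.03% × 100.0 = 43.03 kg
  ZrO2: 5.319% × 100.0 = 5.319 kg
  BaO: 3.509% × 100.0 = 3.509 kg
Verifying the oxide balance using the reported weights, for the quoted basis mass (each sum matches its target mass given rounding of the digits):
  Li2O: 8.406·0.4033 = 3.390 kg (target 3.390 kg)
  TiO2: 13.46·0.9900 = 13.33 kg (target 13.33 kg)
  MgO: 11.14·0.9849 + 64.19·0.3188 = 31.44 kg (target 31.43 kg)
  SiO2: 7.861·0.3224 + 64.19·0.6309 = 43.03 kg (target 43.03 kg)
  ZrO2: 7.861·0.6766 = 5.319 kg (target 5.319 kg)
  BaO: 4.522·0.7759 = 3.509 kg (target 3.509 kg)
The glass-mass cross-check: batch total minus LOI = 100.0 kg (the Σ of target masses is 100.0 kg; against the stated basis, 100.0 kg — deltas are rounding alone).
Whole-batch sum: Σ batch = 109.6 kg; LOI removed, Σ of batch·LOI: 9.569 kg; glass ÷ batch gives a yield of 91.27%.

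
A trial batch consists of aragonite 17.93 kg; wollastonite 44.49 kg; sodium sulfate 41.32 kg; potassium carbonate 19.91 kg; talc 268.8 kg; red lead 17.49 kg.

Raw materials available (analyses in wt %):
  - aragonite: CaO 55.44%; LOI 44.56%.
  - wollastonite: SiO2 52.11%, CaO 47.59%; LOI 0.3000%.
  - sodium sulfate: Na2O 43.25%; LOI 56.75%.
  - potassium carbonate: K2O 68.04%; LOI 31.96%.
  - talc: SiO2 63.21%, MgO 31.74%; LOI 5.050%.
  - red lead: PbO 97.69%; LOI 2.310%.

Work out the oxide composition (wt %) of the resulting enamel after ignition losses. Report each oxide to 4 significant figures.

Glass mass = 358.0 kg (batch 409.9 − LOI 51.91).
Composition: SiO2 53.93%, K2O 3.784%, Na2O 4.992%, MgO 23.83%, CaO 8.690%, PbO 4.772%

The intermediate values are shown with 4-significant-figure rounding across the worked steps. All arithmetic holds full float precision through the solve. Exactly one rounding is applied to each reported figure; all derived quantities are re-derived using the weight values for 358.0 kg of glass in full precision (totals, the six compositions, ignition loss, the yield, glass mass), as set out in either problem or answer.
Delivered oxide masses:
  SiO2: 44.49·0.5211 + 268.8·0.6321 = 193.1 kg
  K2O: 19.91·0.6804 = 13.55 kg
  Na2O: 41.32·0.4325 = 17.87 kg
  MgO: 268.8·0.3174 = 85.32 kg
  CaO: 17.93·0.5544 + 44.49·0.4759 = 31.11 kg
  PbO: 17.49·0.9769 = 17.09 kg
LOI: 17.93·0.4456 + 44.49·0.003000 + 41.32·0.5675 + 19.91·0.3196 + 268.8·0.05050 + 17.49·0.02310 = 51.91 kg
Glass = total batch minus LOI = 409.9 − 51.91 = 358.0 kg (the oxide masses sum to this)
wt % = 100 × oxide mass / glass mass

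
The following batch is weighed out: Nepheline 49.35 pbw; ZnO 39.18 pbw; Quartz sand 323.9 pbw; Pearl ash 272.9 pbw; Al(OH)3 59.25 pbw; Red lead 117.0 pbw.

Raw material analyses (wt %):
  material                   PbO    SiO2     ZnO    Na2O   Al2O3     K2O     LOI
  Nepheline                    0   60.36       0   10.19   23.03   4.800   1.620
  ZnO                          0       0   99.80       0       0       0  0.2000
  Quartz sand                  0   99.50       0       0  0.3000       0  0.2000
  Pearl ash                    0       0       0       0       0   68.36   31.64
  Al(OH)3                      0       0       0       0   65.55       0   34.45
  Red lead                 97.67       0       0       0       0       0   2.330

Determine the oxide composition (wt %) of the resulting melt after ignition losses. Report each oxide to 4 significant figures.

Glass mass = 750.6 pbw (batch 861.6 − LOI 111.0).
Composition: PbO 15.22%, SiO2 46.91%, ZnO 5.210%, Na2O 0.6700%, Al2O3 6.818%, K2O 25.17%

Working values are shown, rounded to four significant figures, at each printed step; each numeric step runs at full precision through the solve; every reported result takes exactly one rounding. Derived quantities (the yield, totals, net glass mass, LOI, six oxide percentages) are rebuilt at full float precision from the weighed amounts per 750.6 pbw of glass as written in question or answer.
Oxide masses out of the charge:
  PbO: 117.0·0.9767 = 114.3 pbw
  SiO2: 49.35·0.6036 + 323.9·0.9950 = 352.1 pbw
  ZnO: 39.18·0.9980 = 39.10 pbw
  Na2O: 49.35·0.1019 = 5.029 pbw
  Al2O3: 49.35·0.2303 + 323.9·0.003000 + 59.25·0.6555 = 51.18 pbw
  K2O: 49.35·0.04800 + 272.9·0.6836 = 188.9 pbw
LOI: 49.35·0.01620 + 39.18·0.002000 + 323.9·0.002000 + 272.9·0.3164 + 59.25·0.3445 + 117.0·0.02330 = 111.0 pbw
Resulting glass, batch − LOI: 861.6 − 111.0 = 750.6 pbw (consistent with Σ oxide mass)
wt %: oxide over glass, times 100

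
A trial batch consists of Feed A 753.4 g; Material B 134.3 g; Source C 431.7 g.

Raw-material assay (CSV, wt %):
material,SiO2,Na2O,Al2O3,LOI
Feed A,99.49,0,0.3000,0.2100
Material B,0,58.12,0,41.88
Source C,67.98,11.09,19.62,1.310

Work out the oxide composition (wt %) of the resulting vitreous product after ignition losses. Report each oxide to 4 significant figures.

In-progress results are printed, rounded to 4 significant figures, between the steps. The whole derivation maintains full precision at all times. A single rounding finalizes each reported figure — the derived quantities, including totals, ignition loss, the three compositions, yield, glass mass, are computed using the weight values for 1256 g of glass at full float precision as they appear in the problem or the answer.
What the batch supplies per oxide:
  SiO2: 753.4·0.9949 + 431.7·0.6798 = 1043 g
  Na2O: 134.3·0.5812 + 431.7·0.1109 = 125.9 g
  Al2O3: 753.4·0.003000 + 431.7·0.1962 = 86.96 g
LOI: 753.4·0.002100 + 134.3·0.4188 + 431.7·0.01310 = 63.48 g
Glass mass = batch − LOI = 1319 − 63.48 = 1256 g (= Σ oxide masses)
percent by weight: oxide/glass ×100

Glass mass = 1256 g (batch 1319 − LOI 63.48).
Composition: SiO2 83.05%, Na2O 10.03%, Al2O3 6.924%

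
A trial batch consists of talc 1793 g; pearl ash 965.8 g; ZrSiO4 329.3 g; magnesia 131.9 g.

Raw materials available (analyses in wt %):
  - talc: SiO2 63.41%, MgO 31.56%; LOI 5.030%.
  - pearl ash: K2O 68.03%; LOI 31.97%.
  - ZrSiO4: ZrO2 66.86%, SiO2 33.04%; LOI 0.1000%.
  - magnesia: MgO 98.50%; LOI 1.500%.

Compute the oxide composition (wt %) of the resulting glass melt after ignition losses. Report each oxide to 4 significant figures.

The intermediate values are displayed, with 4-significant-digit rounding, in the working — all internal work runs at full precision through every step — each reported value is rounded a single time — all derived quantities, including LOI, the yield, four oxide percentages, glass mass, totals, are re-derived using the weight values for 2819 g of glass at exact precision, exactly as shown in the problem or answer text.
Oxide masses out of the charge:
  ZrO2: 329.3·0.6686 = 220.2 g
  SiO2: 1793·0.6341 + 329.3·0.3304 = 1246 g
  K2O: 965.8·0.6803 = 657.0 g
  MgO: 1793·0.3156 + 131.9·0.9850 = 695.8 g
LOI: 1793·0.05030 + 965.8·0.3197 + 329.3·0.001000 + 131.9·0.01500 = 401.3 g
Glass mass = batch − LOI = 3220 − 401.3 = 2819 g (matching Σ of the oxides)
percent by weight: oxide/glass ×100

Glass mass = 2819 g (batch 3220 − LOI 401.3).
Composition: ZrO2 7.811%, SiO2 44.20%, K2O 23.31%, MgO 24.68%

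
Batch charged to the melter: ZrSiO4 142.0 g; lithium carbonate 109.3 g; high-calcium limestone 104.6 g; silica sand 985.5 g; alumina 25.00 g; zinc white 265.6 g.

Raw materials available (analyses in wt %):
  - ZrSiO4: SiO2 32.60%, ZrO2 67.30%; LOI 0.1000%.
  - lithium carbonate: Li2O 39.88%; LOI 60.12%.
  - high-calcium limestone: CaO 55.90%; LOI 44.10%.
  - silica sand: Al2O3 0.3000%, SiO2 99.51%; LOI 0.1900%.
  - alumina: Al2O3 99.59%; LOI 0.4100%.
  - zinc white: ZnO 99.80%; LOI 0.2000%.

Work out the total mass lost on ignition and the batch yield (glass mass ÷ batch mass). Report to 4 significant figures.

All arithmetic carries full precision at all times — the intermediate values are shown rounded to four significant figures when written out. Every reported number is rounded only once; the derived quantities (yield, glass mass, the totals, six oxide percentages, ignition loss) are rebuilt in full precision from the weighed amounts at 1518 g of glass, as written in the question or the answer.
Per-material ignition loss:
  ZrSiO4: 142.0 × 0.001000 = 0.1420 g
  lithium carbonate: 109.3 × 0.6012 = 65.71 g
  high-calcium limestone: 104.6 × 0.4410 = 46.13 g
  silica sand: 985.5 × 0.001900 = 1.872 g
  alumina: 25.00 × 0.004100 = 0.1025 g
  zinc white: 265.6 × 0.002000 = 0.5312 g
Total LOI = 114.5 g
Glass = batch − LOI = 1632 − 114.5 = 1518 g

LOI loss = 114.5 g; glass = 1518 g; yield = 92.98%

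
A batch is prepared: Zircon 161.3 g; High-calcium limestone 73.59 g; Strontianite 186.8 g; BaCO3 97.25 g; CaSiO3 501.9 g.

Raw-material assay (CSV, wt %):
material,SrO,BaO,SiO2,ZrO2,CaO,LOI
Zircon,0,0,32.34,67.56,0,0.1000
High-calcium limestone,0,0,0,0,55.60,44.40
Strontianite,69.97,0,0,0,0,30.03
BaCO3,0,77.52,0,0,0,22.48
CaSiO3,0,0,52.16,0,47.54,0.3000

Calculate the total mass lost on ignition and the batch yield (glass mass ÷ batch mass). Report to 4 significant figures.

LOI loss = 112.3 g; glass = 908.5 g; yield = 89.00%

In-progress results are shown, rounded to four significant figures, in the working. Full float precision is carried from first step to last. Every reported number includes exactly one rounding. The derived quantities, which include the five compositions, the totals, net glass mass, yield, ignition loss, are computed at full precision, precisely as stated by the problem or the answer, using the weight values on 908.5 g of glass.
Loss on ignition, line by line:
  Zircon: 161.3 × 0.001000 = 0.1613 g
  High-calcium limestone: 73.59 × 0.4440 = 32.67 g
  Strontianite: 186.8 × 0.3003 = 56.10 g
  BaCO3: 97.25 × 0.2248 = 21.86 g
  CaSiO3: 501.9 × 0.003000 = 1.506 g
Total LOI = 112.3 g
Glass = batch − LOI = 1021 − 112.3 = 908.5 g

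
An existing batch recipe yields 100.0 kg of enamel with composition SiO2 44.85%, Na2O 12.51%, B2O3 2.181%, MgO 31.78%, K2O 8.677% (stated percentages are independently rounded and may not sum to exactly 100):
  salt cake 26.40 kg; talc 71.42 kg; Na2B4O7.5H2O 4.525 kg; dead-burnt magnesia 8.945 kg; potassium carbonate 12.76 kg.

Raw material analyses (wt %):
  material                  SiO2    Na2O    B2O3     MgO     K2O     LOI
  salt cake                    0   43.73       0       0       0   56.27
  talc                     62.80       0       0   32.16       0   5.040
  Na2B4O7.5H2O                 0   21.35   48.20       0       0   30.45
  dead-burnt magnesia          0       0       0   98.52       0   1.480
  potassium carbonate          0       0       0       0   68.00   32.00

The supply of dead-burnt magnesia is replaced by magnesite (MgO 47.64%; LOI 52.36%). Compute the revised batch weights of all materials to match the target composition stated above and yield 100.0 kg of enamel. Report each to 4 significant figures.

In-progress results appear rounded off to 4 significant figures within the worked lines — full precision is maintained from first step to last. A single rounding finalizes every reported number. All derived quantities (ignition loss, totals, net glass mass, five oxide percentages, yield) are computed at full float precision from the batch weights for 100.0 kg of glass as written in question or answer.
The oxide mass targets at 100.0 kg enamel:
  SiO2: 44.85% × 100.0 = 44.85 kg
  Na2O: 12.51% × 100.0 = 12.51 kg
  B2O3: 2.181% × 100.0 = 2.181 kg
  MgO: 31.78% × 100.0 = 31.78 kg
  K2O: 8.677% × 100.0 = 8.677 kg
Verifying the oxide balance working from each reported weight, on the stated basis (every target is met by its sum inside rounding margins):
  SiO2: 71.42·0.6280 = 44.85 kg (target 44.85 kg)
  Na2O: 26.40·0.4373 + 4.525·0.2135 = 12.51 kg (target 12.51 kg)
  B2O3: 4.525·0.4820 = 2.181 kg (target 2.181 kg)
  MgO: 71.42·0.3216 + 18.50·0.4764 = 31.78 kg (target 31.78 kg)
  K2O: 12.76·0.6800 = 8.677 kg (target 8.677 kg)
Consistency of the glass mass: net batch after ignition = 100.0 kg (the Σ of target masses is 100.0 kg; versus the stated basis of 100.0 kg — deltas are rounding alone).
Adding the batch up: Σ batch = 133.6 kg; Σ batch·LOI gives LOI loss = 33.60 kg; yield: glass divided by total = 74.85%.

Revised batch per 100.0 kg enamel:
  salt cake: 26.40 kg
  talc: 71.42 kg
  Na2B4O7.5H2O: 4.525 kg
  magnesite: 18.50 kg
  potassium carbonate: 12.76 kg
Total batch = 133.6 kg; LOI loss = 33.60 kg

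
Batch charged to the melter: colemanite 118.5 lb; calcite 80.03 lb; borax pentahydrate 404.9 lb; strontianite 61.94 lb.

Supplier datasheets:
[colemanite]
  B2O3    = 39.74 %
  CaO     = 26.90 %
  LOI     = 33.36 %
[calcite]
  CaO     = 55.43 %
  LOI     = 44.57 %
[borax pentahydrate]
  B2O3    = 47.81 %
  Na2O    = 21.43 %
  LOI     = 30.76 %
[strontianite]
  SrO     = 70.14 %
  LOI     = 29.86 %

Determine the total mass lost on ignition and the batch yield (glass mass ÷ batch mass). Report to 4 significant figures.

LOI loss = 218.2 lb; glass = 447.1 lb; yield = 67.20%

The whole derivation runs at full float precision throughout — mid-chain values are printed with 4-significant-digit rounding in the printout. A single rounding finalizes every reported figure — the derived quantities, including the four compositions, the totals, LOI, net glass mass, yield, are carried starting from the weights on 447.1 lb of glass in full precision as given in the problem or the answer.
Each material's LOI contribution:
  colemanite: 118.5 × 0.3336 = 39.53 lb
  calcite: 80.03 × 0.4457 = 35.67 lb
  borax pentahydrate: 404.9 × 0.3076 = 124.5 lb
  strontianite: 61.94 × 0.2986 = 18.50 lb
Total LOI = 218.2 lb
Glass = batch − LOI = 665.4 − 218.2 = 447.1 lb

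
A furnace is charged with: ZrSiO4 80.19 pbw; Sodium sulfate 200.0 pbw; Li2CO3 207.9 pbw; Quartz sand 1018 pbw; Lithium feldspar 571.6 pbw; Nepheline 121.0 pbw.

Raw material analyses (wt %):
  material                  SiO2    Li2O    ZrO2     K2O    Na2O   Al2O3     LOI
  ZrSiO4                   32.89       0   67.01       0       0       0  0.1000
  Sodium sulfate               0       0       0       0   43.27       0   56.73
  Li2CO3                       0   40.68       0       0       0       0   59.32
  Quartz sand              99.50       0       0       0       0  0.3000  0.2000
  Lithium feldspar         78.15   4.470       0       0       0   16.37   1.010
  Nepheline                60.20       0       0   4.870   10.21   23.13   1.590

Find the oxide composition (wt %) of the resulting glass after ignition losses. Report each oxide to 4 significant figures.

Working values are printed rounded off to 4 significant figures when written out; full float precision is kept at every stage. Each reported value is rounded exactly once; the derived quantities, which include the six compositions, glass mass, the totals, LOI, yield, are re-derived at full float precision, as set out in either problem or answer, starting from the weights for 1952 pbw of glass.
Per-oxide mass from batch:
  SiO2: 80.19·0.3289 + 1018·0.9950 + 571.6·0.7815 + 121.0·0.6020 = 1559 pbw
  Li2O: 207.9·0.4068 + 571.6·0.04470 = 110.1 pbw
  ZrO2: 80.19·0.6701 = 53.74 pbw
  K2O: 121.0·0.04870 = 5.893 pbw
  Na2O: 200.0·0.4327 + 121.0·0.1021 = 98.89 pbw
  Al2O3: 1018·0.003000 + 571.6·0.1637 + 121.0·0.2313 = 124.6 pbw
LOI: 80.19·0.001000 + 200.0·0.5673 + 207.9·0.5932 + 1018·0.002000 + 571.6·0.01010 + 121.0·0.01590 = 246.6 pbw
Net of LOI, the glass mass = 2199 − 246.6 = 1952 pbw (consistent with Σ oxide mass)
wt % = oxide mass / glass mass × 100

Glass mass = 1952 pbw (batch 2199 − LOI 246.6).
Composition: SiO2 79.85%, Li2O 5.641%, ZrO2 2.753%, K2O 0.3019%, Na2O 5.066%, Al2O3 6.384%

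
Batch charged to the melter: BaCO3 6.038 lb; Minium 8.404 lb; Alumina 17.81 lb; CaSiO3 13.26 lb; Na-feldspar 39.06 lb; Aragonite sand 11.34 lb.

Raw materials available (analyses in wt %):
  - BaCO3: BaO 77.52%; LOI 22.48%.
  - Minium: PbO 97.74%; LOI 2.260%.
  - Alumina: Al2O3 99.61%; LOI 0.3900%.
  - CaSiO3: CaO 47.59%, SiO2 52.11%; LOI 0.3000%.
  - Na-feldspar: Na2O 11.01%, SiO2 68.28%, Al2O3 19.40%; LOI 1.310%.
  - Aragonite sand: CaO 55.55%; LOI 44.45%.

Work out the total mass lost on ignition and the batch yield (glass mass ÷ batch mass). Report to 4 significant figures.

All arithmetic carries exact precision at every stage; mid-chain values appear, rounded to four significant figures, in the printout — every reported result includes exactly one rounding; all derived quantities, which include yield, net glass mass, the totals, LOI, six oxide percentages, are computed in full float precision, as they appear in the problem or the answer, starting from the weights for 88.70 lb of glass.
LOI of each material in turn:
  BaCO3: 6.038 × 0.2248 = 1.357 lb
  Minium: 8.404 × 0.02260 = 0.1899 lb
  Alumina: 17.81 × 0.003900 = 0.06946 lb
  CaSiO3: 13.26 × 0.003000 = 0.03978 lb
  Na-feldspar: 39.06 × 0.01310 = 0.5117 lb
  Aragonite sand: 11.34 × 0.4445 = 5.041 lb
Total LOI = 7.209 lb
Glass = batch − LOI = 95.91 − 7.209 = 88.70 lb

LOI loss = 7.209 lb; glass = 88.70 lb; yield = 92.48%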